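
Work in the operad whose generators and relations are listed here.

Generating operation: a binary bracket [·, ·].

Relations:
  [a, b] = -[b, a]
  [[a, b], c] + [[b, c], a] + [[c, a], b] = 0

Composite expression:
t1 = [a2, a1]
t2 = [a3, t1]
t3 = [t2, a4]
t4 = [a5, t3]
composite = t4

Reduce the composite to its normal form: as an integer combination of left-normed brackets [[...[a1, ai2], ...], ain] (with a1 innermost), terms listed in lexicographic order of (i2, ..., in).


-[[[[a1, a2], a3], a4], a5]

In the tensor algebra, words opening a1 carry the a1-anchored form.
Composite bracket: [a5, [[a3, [a2, a1]], a4]]
Each bracket splits as ab - ba, giving 16 signed words (2^4 = 16).
Only words starting with a1 matter:
  from a1a2a3a4a5, sign -1: term -[[[[a1, a2], a3], a4], a5]


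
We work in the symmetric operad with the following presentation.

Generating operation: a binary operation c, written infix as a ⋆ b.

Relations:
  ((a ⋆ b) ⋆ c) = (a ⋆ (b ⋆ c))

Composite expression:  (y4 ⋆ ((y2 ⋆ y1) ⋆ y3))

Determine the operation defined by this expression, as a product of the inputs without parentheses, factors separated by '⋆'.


Every regrouping of c is equal, so read the y-inputs in written order.
(y2 ⋆ y1) unparenthesizes to y2 ⋆ y1
((y2 ⋆ y1) ⋆ y3) unparenthesizes to y2 ⋆ y1 ⋆ y3
(y4 ⋆ ((y2 ⋆ y1) ⋆ y3)) unparenthesizes to y4 ⋆ y2 ⋆ y1 ⋆ y3

y4 ⋆ y2 ⋆ y1 ⋆ y3


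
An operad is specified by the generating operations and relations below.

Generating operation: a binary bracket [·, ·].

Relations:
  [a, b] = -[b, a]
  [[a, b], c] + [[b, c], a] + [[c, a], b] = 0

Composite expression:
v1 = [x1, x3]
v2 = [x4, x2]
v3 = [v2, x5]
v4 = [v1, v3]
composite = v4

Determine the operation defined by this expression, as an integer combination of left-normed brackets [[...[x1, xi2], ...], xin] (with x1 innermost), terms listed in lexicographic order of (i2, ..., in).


-[[[[x1, x3], x2], x4], x5] + [[[[x1, x3], x4], x2], x5] + [[[[x1, x3], x5], x2], x4] - [[[[x1, x3], x5], x4], x2]

Skip Jacobi rewriting: expand, keep x1-initial words, read off terms.
Composite bracket: [[x1, x3], [[x4, x2], x5]]
The bracket unfolds into 16 signed words via [a, b] = ab - ba (2^4 = 16).
Only words starting with x1 matter:
  the word x1x3x2x4x5 carries sign -1 and contributes -[[[[x1, x3], x2], x4], x5]
  the word x1x3x4x2x5 carries sign +1 and contributes +[[[[x1, x3], x4], x2], x5]
  the word x1x3x5x2x4 carries sign +1 and contributes +[[[[x1, x3], x5], x2], x4]
  the word x1x3x5x4x2 carries sign -1 and contributes -[[[[x1, x3], x5], x4], x2]


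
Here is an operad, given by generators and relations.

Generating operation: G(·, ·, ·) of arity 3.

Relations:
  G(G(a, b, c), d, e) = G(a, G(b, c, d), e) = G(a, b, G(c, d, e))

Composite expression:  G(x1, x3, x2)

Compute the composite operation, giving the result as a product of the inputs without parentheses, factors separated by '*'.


x1 * x3 * x2


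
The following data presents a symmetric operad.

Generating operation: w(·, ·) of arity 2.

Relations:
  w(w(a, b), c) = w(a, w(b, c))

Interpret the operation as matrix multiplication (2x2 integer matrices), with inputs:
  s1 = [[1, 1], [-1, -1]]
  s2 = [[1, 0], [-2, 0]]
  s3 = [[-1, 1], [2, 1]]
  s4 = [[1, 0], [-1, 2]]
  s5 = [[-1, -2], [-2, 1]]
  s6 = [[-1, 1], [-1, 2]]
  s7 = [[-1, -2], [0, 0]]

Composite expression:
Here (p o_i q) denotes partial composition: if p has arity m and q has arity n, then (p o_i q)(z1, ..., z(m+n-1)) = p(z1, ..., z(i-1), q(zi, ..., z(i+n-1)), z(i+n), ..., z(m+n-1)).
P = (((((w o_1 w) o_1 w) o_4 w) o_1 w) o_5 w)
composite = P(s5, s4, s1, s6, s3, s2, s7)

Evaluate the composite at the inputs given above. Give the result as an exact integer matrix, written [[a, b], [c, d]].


[[-30, -60], [30, 60]]

w(s5, s4) = [[1, -4], [-3, 2]]
w(w(s5, s4), s1) = [[5, 5], [-5, -5]]
w(w(w(s5, s4), s1), s6) = [[-10, 15], [10, -15]]
w(s3, s2) = [[-3, 0], [0, 0]]
w(w(s3, s2), s7) = [[3, 6], [0, 0]]
w(w(w(w(s5, s4), s1), s6), w(w(s3, s2), s7)) = [[-30, -60], [30, 60]]


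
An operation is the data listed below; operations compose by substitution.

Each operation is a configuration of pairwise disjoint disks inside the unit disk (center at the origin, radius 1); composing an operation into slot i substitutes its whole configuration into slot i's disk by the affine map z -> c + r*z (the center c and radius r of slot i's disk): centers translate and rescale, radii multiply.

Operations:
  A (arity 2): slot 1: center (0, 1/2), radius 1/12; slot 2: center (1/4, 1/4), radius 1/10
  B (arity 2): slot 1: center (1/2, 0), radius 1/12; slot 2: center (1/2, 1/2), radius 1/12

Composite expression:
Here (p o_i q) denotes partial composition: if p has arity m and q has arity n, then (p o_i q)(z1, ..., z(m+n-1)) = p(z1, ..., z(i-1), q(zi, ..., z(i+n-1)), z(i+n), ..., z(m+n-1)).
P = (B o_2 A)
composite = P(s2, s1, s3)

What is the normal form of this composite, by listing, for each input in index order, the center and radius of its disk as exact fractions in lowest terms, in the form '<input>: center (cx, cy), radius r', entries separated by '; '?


Only the slot chain above each s matters under B; compose those maps.
for s2, the 1-step affine chain lands on center (1/2, 0), radius 1/12
for s1, the 2-step affine chain lands on center (1/2, 13/24), radius 1/144
for s3, the 2-step affine chain lands on center (25/48, 25/48), radius 1/120

s1: center (1/2, 13/24), radius 1/144; s2: center (1/2, 0), radius 1/12; s3: center (25/48, 25/48), radius 1/120


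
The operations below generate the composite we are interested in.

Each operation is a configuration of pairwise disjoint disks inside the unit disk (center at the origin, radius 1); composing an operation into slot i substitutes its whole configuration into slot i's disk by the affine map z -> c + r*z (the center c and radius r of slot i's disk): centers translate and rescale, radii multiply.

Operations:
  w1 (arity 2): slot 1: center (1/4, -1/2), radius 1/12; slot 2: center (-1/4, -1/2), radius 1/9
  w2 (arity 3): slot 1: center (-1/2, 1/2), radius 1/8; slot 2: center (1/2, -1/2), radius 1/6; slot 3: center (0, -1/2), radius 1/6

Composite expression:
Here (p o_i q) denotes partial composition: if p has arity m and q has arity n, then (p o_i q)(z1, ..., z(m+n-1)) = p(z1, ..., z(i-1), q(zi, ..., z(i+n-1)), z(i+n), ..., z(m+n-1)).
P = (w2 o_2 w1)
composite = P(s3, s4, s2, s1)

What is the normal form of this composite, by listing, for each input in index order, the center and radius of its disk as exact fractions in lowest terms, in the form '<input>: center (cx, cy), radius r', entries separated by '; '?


s1: center (0, -1/2), radius 1/6; s2: center (11/24, -7/12), radius 1/54; s3: center (-1/2, 1/2), radius 1/8; s4: center (13/24, -7/12), radius 1/72

Below w2, radii multiply path by path; the s-disk centers shift.
input s3: composing its 1 substitution step yields center (-1/2, 1/2), radius 1/8
input s4: composing its 2 substitution steps yields center (13/24, -7/12), radius 1/72
input s2: composing its 2 substitution steps yields center (11/24, -7/12), radius 1/54
input s1: composing its 1 substitution step yields center (0, -1/2), radius 1/6


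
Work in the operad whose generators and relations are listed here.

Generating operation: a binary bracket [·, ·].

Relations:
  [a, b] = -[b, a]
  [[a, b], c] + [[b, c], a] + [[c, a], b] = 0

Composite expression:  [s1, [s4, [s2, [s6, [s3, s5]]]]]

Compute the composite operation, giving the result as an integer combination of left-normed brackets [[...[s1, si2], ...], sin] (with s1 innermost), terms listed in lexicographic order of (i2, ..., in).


Expand each bracket as ab - ba; the s1-initial words give the coefficients.
Composite bracket: [s1, [s4, [s2, [s6, [s3, s5]]]]]
Under [a, b] = ab - ba we get 32 signed associative words (2^5 = 32).
Coefficients come from the s1-initial words:
  from s1s2s3s5s6s4, sign +1: term +[[[[[s1, s2], s3], s5], s6], s4]
  from s1s2s5s3s6s4, sign -1: term -[[[[[s1, s2], s5], s3], s6], s4]
  from s1s2s6s3s5s4, sign -1: term -[[[[[s1, s2], s6], s3], s5], s4]
  from s1s2s6s5s3s4, sign +1: term +[[[[[s1, s2], s6], s5], s3], s4]
  from s1s3s5s6s2s4, sign -1: term -[[[[[s1, s3], s5], s6], s2], s4]
  from s1s4s2s3s5s6, sign -1: term -[[[[[s1, s4], s2], s3], s5], s6]
  from s1s4s2s5s3s6, sign +1: term +[[[[[s1, s4], s2], s5], s3], s6]
  from s1s4s2s6s3s5, sign +1: term +[[[[[s1, s4], s2], s6], s3], s5]
  from s1s4s2s6s5s3, sign -1: term -[[[[[s1, s4], s2], s6], s5], s3]
  from s1s4s3s5s6s2, sign +1: term +[[[[[s1, s4], s3], s5], s6], s2]
  from s1s4s5s3s6s2, sign -1: term -[[[[[s1, s4], s5], s3], s6], s2]
  from s1s4s6s3s5s2, sign -1: term -[[[[[s1, s4], s6], s3], s5], s2]
  from s1s4s6s5s3s2, sign +1: term +[[[[[s1, s4], s6], s5], s3], s2]
  from s1s5s3s6s2s4, sign +1: term +[[[[[s1, s5], s3], s6], s2], s4]
  from s1s6s3s5s2s4, sign +1: term +[[[[[s1, s6], s3], s5], s2], s4]
  from s1s6s5s3s2s4, sign -1: term -[[[[[s1, s6], s5], s3], s2], s4]

[[[[[s1, s2], s3], s5], s6], s4] - [[[[[s1, s2], s5], s3], s6], s4] - [[[[[s1, s2], s6], s3], s5], s4] + [[[[[s1, s2], s6], s5], s3], s4] - [[[[[s1, s3], s5], s6], s2], s4] - [[[[[s1, s4], s2], s3], s5], s6] + [[[[[s1, s4], s2], s5], s3], s6] + [[[[[s1, s4], s2], s6], s3], s5] - [[[[[s1, s4], s2], s6], s5], s3] + [[[[[s1, s4], s3], s5], s6], s2] - [[[[[s1, s4], s5], s3], s6], s2] - [[[[[s1, s4], s6], s3], s5], s2] + [[[[[s1, s4], s6], s5], s3], s2] + [[[[[s1, s5], s3], s6], s2], s4] + [[[[[s1, s6], s3], s5], s2], s4] - [[[[[s1, s6], s5], s3], s2], s4]


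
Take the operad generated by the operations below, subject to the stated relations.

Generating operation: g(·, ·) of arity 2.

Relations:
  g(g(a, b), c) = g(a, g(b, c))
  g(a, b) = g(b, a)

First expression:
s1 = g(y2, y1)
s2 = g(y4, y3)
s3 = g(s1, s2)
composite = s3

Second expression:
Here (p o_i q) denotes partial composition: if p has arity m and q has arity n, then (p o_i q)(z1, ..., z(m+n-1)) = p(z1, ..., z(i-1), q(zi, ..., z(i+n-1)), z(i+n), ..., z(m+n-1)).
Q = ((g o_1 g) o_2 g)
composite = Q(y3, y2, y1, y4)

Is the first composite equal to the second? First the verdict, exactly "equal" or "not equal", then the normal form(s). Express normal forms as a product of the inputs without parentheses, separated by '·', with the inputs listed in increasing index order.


equal: each reduces to y1 · y2 · y3 · y4

In normal form, the first expression is y1 · y2 · y3 · y4
In normal form, the second expression is y1 · y2 · y3 · y4
Same normal form: equal.


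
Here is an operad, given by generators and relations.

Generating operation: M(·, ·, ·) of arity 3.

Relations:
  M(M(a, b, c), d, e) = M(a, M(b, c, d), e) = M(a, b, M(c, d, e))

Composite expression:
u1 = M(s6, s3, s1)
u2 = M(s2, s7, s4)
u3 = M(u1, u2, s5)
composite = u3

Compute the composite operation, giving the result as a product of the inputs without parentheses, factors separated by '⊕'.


s6 ⊕ s3 ⊕ s1 ⊕ s2 ⊕ s7 ⊕ s4 ⊕ s5

All parenthesizations of M agree; list the s-inputs left to right.
M(s6, s3, s1) unparenthesizes to s6 ⊕ s3 ⊕ s1
M(s2, s7, s4) unparenthesizes to s2 ⊕ s7 ⊕ s4
M(M(s6, s3, s1), M(s2, s7, s4), s5) unparenthesizes to s6 ⊕ s3 ⊕ s1 ⊕ s2 ⊕ s7 ⊕ s4 ⊕ s5


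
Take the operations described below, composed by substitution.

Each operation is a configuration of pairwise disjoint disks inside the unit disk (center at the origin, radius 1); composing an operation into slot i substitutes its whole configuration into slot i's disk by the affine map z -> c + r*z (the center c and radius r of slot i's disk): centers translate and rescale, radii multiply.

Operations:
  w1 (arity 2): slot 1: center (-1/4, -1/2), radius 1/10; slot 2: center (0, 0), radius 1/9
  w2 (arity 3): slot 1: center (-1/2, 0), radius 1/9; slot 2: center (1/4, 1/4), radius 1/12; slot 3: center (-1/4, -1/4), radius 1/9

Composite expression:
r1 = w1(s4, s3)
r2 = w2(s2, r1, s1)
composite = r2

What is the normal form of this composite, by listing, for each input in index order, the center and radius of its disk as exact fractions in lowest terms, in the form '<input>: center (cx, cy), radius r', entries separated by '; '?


s1: center (-1/4, -1/4), radius 1/9; s2: center (-1/2, 0), radius 1/9; s3: center (1/4, 1/4), radius 1/108; s4: center (11/48, 5/24), radius 1/120

Each s-disk chains the slot maps above it in w2; radii multiply.
input s2: applying the 1 nested substitution gives center (-1/2, 0), radius 1/9
input s4: applying the 2 nested substitutions gives center (11/48, 5/24), radius 1/120
input s3: applying the 2 nested substitutions gives center (1/4, 1/4), radius 1/108
input s1: applying the 1 nested substitution gives center (-1/4, -1/4), radius 1/9


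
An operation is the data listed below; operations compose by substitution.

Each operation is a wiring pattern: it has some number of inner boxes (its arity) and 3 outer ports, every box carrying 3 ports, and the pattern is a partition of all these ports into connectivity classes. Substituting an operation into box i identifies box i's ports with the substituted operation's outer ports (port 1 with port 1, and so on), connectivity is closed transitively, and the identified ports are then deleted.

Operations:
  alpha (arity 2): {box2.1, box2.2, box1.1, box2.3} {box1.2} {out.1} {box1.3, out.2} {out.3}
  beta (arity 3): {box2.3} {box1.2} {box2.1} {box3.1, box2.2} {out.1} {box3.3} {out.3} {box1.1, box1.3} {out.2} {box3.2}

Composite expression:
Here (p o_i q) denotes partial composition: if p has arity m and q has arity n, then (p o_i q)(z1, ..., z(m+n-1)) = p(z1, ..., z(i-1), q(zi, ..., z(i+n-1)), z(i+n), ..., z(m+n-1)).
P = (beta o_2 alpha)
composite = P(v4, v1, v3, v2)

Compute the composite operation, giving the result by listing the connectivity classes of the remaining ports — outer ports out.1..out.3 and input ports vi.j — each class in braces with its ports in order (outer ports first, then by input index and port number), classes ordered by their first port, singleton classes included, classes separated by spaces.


{out.1} {out.2} {out.3} {v1.1, v3.1, v3.2, v3.3} {v1.2} {v1.3, v2.1} {v2.2} {v2.3} {v4.1, v4.3} {v4.2}

Connectivity passes through glued beta-boundaries; trace each wire chain.
composing alpha on (v1, v3), with out.j its own outer ports: {out.1} {out.2, v1.3} {out.3} {v1.1, v3.1, v3.2, v3.3} {v1.2}
composing beta on (v4, v1, v3, v2), with out.j its own outer ports: {out.1} {out.2} {out.3} {v1.1, v3.1, v3.2, v3.3} {v1.2} {v1.3, v2.1} {v2.2} {v2.3} {v4.1, v4.3} {v4.2}


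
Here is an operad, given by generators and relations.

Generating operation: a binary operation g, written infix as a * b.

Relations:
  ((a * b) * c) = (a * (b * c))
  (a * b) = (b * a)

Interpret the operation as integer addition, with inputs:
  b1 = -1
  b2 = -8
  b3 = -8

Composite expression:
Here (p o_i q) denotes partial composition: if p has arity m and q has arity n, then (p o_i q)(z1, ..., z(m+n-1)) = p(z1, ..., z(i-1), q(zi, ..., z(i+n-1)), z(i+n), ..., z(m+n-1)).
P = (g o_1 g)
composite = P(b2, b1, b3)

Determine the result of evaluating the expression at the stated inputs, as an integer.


-17

(b2 * b1) = -9
((b2 * b1) * b3) = -17


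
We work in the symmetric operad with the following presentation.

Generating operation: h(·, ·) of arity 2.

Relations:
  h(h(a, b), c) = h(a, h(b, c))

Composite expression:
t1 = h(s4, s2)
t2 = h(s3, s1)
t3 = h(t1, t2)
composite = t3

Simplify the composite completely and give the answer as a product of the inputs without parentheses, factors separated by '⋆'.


s4 ⋆ s2 ⋆ s3 ⋆ s1

Associativity of h dissolves the nesting; only the s-input order survives.
h(s4, s2) linearizes to s4 ⋆ s2
h(s3, s1) linearizes to s3 ⋆ s1
h(h(s4, s2), h(s3, s1)) linearizes to s4 ⋆ s2 ⋆ s3 ⋆ s1


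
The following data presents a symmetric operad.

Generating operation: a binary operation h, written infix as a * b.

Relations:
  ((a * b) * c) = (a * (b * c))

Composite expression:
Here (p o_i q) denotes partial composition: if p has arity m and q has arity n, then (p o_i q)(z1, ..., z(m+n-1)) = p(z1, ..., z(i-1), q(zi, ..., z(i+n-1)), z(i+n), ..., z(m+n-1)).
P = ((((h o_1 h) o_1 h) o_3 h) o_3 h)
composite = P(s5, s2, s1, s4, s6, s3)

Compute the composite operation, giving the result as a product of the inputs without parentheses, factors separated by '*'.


s5 * s2 * s1 * s4 * s6 * s3

The h-tree's shape is irrelevant; the s-reading-order decides.
(s5 * s2) flattens to s5 * s2
(s1 * s4) flattens to s1 * s4
((s1 * s4) * s6) flattens to s1 * s4 * s6
((s5 * s2) * ((s1 * s4) * s6)) flattens to s5 * s2 * s1 * s4 * s6
(((s5 * s2) * ((s1 * s4) * s6)) * s3) flattens to s5 * s2 * s1 * s4 * s6 * s3


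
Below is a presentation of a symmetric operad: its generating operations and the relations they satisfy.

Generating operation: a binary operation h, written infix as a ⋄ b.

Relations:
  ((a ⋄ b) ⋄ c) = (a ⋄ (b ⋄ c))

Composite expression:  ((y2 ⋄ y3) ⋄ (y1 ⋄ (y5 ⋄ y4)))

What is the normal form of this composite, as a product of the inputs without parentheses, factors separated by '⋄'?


y2 ⋄ y3 ⋄ y1 ⋄ y5 ⋄ y4

The h-tree's shape is irrelevant; the y-reading-order decides.
(y2 ⋄ y3) unparenthesizes to y2 ⋄ y3
(y5 ⋄ y4) unparenthesizes to y5 ⋄ y4
(y1 ⋄ (y5 ⋄ y4)) unparenthesizes to y1 ⋄ y5 ⋄ y4
((y2 ⋄ y3) ⋄ (y1 ⋄ (y5 ⋄ y4))) unparenthesizes to y2 ⋄ y3 ⋄ y1 ⋄ y5 ⋄ y4


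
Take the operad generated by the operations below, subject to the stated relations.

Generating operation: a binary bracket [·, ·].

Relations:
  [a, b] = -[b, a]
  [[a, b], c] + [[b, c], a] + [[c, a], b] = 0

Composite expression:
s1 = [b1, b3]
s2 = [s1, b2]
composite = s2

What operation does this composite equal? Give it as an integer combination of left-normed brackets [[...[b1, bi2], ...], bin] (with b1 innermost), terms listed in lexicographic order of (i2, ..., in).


[[b1, b3], b2]


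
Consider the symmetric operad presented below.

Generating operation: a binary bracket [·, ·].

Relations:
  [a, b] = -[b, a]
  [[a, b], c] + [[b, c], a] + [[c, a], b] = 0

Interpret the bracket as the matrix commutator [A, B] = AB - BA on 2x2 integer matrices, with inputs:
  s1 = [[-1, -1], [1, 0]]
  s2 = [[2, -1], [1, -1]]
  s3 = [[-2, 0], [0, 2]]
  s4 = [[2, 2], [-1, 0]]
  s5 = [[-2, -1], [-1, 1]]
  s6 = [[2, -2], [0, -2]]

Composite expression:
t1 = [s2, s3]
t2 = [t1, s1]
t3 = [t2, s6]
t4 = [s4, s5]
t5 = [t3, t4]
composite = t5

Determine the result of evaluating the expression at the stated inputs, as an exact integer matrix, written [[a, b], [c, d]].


[[176, 352], [-176, -176]]

[s2, s3] = [[0, -4], [-4, 0]]
[[s2, s3], s1] = [[-8, -4], [4, 8]]
[[[s2, s3], s1], s6] = [[8, 48], [16, -8]]
[s4, s5] = [[-3, 4], [5, 3]]
[[[[s2, s3], s1], s6], [s4, s5]] = [[176, 352], [-176, -176]]


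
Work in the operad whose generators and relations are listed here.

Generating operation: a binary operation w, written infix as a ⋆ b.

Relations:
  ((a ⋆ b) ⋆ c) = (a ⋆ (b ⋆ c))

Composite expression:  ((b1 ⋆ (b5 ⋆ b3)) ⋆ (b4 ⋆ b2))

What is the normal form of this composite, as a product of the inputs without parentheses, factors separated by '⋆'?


b1 ⋆ b5 ⋆ b3 ⋆ b4 ⋆ b2

Every regrouping of w is equal, so read the b-inputs in written order.
(b5 ⋆ b3) flattens to b5 ⋆ b3
(b1 ⋆ (b5 ⋆ b3)) flattens to b1 ⋆ b5 ⋆ b3
(b4 ⋆ b2) flattens to b4 ⋆ b2
((b1 ⋆ (b5 ⋆ b3)) ⋆ (b4 ⋆ b2)) flattens to b1 ⋆ b5 ⋆ b3 ⋆ b4 ⋆ b2


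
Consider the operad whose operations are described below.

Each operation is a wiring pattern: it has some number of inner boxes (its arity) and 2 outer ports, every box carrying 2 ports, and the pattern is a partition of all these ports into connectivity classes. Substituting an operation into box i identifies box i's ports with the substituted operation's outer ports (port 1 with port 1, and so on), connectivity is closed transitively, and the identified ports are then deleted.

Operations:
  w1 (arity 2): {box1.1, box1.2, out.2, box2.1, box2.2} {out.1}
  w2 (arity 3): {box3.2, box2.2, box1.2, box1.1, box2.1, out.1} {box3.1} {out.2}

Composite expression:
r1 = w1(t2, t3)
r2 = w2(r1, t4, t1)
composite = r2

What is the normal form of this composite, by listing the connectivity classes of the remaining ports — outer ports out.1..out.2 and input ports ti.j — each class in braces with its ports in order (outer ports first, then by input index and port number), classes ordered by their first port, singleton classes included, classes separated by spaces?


{out.1, t1.2, t2.1, t2.2, t3.1, t3.2, t4.1, t4.2} {out.2} {t1.1}

Treat the ports identified at w2 as solder joints: merge, then drop.
after w1, the pattern on (t2, t3) reads {out.1} {out.2, t2.1, t2.2, t3.1, t3.2} (out.j = its outer ports)
after w2, the pattern on (t2, t3, t4, t1) reads {out.1, t1.2, t2.1, t2.2, t3.1, t3.2, t4.1, t4.2} {out.2} {t1.1} (out.j = its outer ports)


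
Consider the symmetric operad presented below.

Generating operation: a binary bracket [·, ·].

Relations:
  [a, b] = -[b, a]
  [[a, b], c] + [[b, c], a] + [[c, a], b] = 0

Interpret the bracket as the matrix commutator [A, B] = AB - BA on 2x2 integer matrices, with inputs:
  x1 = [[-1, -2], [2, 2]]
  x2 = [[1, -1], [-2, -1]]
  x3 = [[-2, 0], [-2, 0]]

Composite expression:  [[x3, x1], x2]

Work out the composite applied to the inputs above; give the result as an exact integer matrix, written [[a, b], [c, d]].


[x3, x1] = [[-4, 4], [10, 4]]
[[x3, x1], x2] = [[2, 0], [4, -2]]

[[2, 0], [4, -2]]


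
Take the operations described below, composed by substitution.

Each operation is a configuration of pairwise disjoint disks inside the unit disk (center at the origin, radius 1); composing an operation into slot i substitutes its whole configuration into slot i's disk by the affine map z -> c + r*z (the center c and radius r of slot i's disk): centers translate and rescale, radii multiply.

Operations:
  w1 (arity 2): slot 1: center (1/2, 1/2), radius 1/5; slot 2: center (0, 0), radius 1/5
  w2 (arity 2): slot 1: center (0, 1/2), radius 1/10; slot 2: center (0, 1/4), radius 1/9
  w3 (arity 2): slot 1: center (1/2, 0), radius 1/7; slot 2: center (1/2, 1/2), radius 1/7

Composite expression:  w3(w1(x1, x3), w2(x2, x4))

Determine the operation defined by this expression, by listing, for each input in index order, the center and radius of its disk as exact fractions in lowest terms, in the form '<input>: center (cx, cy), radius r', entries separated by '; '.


x1: center (4/7, 1/14), radius 1/35; x2: center (1/2, 4/7), radius 1/70; x3: center (1/2, 0), radius 1/35; x4: center (1/2, 15/28), radius 1/63

Affine substitution under w3: radii multiply and x-centers shift.
x1 passes through 2 substitutions, ending at center (4/7, 1/14), radius 1/35
x3 passes through 2 substitutions, ending at center (1/2, 0), radius 1/35
x2 passes through 2 substitutions, ending at center (1/2, 4/7), radius 1/70
x4 passes through 2 substitutions, ending at center (1/2, 15/28), radius 1/63


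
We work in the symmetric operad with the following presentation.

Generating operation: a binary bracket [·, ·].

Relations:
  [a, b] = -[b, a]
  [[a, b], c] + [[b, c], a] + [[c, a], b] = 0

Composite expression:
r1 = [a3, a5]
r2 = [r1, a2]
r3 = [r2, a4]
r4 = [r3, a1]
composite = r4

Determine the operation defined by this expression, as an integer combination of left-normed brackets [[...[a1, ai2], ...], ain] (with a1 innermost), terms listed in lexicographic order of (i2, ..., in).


[[[[a1, a2], a3], a5], a4] - [[[[a1, a2], a5], a3], a4] - [[[[a1, a3], a5], a2], a4] - [[[[a1, a4], a2], a3], a5] + [[[[a1, a4], a2], a5], a3] + [[[[a1, a4], a3], a5], a2] - [[[[a1, a4], a5], a3], a2] + [[[[a1, a5], a3], a2], a4]

A multilinear Lie element is pinned by a1-initial words (a1 innermost).
Composite bracket: [[[[a3, a5], a2], a4], a1]
Expanding via [a, b] = ab - ba: 16 signed words (2^4 = 16).
Keep just the words that open with a1:
  a1a2a3a5a4 (sign +1) contributes +[[[[a1, a2], a3], a5], a4]
  a1a2a5a3a4 (sign -1) contributes -[[[[a1, a2], a5], a3], a4]
  a1a3a5a2a4 (sign -1) contributes -[[[[a1, a3], a5], a2], a4]
  a1a4a2a3a5 (sign -1) contributes -[[[[a1, a4], a2], a3], a5]
  a1a4a2a5a3 (sign +1) contributes +[[[[a1, a4], a2], a5], a3]
  a1a4a3a5a2 (sign +1) contributes +[[[[a1, a4], a3], a5], a2]
  a1a4a5a3a2 (sign -1) contributes -[[[[a1, a4], a5], a3], a2]
  a1a5a3a2a4 (sign +1) contributes +[[[[a1, a5], a3], a2], a4]


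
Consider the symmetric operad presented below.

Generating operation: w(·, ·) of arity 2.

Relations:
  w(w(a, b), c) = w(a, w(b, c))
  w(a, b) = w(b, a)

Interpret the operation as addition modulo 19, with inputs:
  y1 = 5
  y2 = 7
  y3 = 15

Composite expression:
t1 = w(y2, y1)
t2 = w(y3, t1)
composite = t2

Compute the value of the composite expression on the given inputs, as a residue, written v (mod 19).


8 (mod 19)

w(y2, y1) = 12
w(y3, w(y2, y1)) = 8


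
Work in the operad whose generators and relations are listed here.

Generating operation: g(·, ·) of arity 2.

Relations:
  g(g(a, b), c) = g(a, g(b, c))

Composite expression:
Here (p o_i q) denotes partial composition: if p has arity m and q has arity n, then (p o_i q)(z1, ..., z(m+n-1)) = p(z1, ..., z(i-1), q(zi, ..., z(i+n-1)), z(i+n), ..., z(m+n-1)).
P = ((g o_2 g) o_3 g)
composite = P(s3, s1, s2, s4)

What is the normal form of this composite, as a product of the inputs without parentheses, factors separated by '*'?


s3 * s1 * s2 * s4

Associativity of g dissolves the nesting; only the s-input order survives.
g(s2, s4) linearizes to s2 * s4
g(s1, g(s2, s4)) linearizes to s1 * s2 * s4
g(s3, g(s1, g(s2, s4))) linearizes to s3 * s1 * s2 * s4


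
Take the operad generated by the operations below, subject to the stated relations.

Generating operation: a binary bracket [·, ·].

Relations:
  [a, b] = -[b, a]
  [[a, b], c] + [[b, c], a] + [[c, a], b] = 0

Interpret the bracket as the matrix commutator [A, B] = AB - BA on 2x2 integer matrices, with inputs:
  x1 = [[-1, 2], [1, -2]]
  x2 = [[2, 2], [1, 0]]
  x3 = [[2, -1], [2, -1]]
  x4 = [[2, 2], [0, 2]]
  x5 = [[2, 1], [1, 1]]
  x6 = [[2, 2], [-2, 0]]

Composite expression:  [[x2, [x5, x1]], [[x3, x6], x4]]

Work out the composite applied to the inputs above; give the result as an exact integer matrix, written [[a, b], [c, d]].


[[-16, 256], [80, 16]]

[x5, x1] = [[-1, 1], [0, 1]]
[x2, [x5, x1]] = [[-1, 6], [-2, 1]]
[x3, x6] = [[-2, 8], [10, 2]]
[[x3, x6], x4] = [[-20, -8], [0, 20]]
[[x2, [x5, x1]], [[x3, x6], x4]] = [[-16, 256], [80, 16]]


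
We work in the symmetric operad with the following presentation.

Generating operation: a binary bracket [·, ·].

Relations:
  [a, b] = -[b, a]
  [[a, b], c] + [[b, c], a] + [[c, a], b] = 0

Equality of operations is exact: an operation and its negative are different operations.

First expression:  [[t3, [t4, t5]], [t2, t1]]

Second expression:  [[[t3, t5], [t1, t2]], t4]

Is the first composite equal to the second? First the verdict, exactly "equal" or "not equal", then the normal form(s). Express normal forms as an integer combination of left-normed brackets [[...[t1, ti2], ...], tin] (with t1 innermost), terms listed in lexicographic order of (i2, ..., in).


not equal: they reduce to [[[[t1, t2], t3], t4], t5] - [[[[t1, t2], t3], t5], t4] - [[[[t1, t2], t4], t5], t3] + [[[[t1, t2], t5], t4], t3] and -[[[[t1, t2], t3], t5], t4] + [[[[t1, t2], t5], t3], t4]


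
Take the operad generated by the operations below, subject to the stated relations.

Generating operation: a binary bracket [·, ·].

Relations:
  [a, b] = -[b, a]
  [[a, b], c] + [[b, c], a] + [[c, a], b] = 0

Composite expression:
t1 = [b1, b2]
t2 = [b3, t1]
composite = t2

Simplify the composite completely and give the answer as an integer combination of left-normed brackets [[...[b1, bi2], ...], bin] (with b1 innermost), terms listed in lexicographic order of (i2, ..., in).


-[[b1, b2], b3]

In the tensor algebra, words opening b1 carry the b1-anchored form.
Composite bracket: [b3, [b1, b2]]
The bracket unfolds into 4 signed words via [a, b] = ab - ba (2^2 = 4).
The b1-initial words carry the normal form:
  b1b2b3 appears with sign -1, giving the term -[[b1, b2], b3]


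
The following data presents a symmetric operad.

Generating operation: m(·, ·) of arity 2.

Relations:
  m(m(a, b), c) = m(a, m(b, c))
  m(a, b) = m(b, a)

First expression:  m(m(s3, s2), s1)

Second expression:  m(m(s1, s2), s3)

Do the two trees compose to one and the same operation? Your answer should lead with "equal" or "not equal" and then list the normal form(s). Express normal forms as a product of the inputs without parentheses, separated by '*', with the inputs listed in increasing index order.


Normal form of the first expression: s1 * s2 * s3
Normal form of the second expression: s1 * s2 * s3
The normal forms match — equal.

equal — both sides give s1 * s2 * s3


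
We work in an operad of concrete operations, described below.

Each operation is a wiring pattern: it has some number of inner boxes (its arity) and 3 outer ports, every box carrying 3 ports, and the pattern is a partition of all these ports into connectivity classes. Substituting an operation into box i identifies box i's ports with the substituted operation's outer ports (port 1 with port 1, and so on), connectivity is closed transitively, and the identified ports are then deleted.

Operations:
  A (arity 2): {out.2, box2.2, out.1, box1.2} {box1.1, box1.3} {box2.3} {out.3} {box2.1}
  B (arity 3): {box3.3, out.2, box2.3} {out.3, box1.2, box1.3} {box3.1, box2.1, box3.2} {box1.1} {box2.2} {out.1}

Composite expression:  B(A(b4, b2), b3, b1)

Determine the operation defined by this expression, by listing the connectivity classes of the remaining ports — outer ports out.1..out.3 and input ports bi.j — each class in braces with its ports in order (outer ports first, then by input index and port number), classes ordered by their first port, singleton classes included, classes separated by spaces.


{out.1} {out.2, b1.3, b3.3} {out.3, b2.2, b4.2} {b1.1, b1.2, b3.1} {b2.1} {b2.3} {b3.2} {b4.1, b4.3}

Substituting into B glues patterns; closure does the rest.
after A, the pattern on (b4, b2) reads {out.1, out.2, b2.2, b4.2} {out.3} {b2.1} {b2.3} {b4.1, b4.3} (out.j = its outer ports)
after B, the pattern on (b4, b2, b3, b1) reads {out.1} {out.2, b1.3, b3.3} {out.3, b2.2, b4.2} {b1.1, b1.2, b3.1} {b2.1} {b2.3} {b3.2} {b4.1, b4.3} (out.j = its outer ports)


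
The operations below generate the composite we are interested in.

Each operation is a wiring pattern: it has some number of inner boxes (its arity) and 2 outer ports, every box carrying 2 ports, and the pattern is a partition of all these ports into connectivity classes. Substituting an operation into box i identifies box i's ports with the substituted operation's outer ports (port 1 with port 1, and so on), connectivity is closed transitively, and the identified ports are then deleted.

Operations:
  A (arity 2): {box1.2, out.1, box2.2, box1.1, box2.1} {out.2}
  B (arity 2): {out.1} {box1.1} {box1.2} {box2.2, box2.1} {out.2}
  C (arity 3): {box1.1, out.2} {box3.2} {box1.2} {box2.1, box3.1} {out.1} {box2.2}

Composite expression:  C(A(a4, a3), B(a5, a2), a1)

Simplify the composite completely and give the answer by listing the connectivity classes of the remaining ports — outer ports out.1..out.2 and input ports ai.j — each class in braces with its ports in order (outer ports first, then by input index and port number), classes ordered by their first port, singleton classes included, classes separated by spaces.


{out.1} {out.2, a3.1, a3.2, a4.1, a4.2} {a1.1} {a1.2} {a2.1, a2.2} {a5.1} {a5.2}

Substituting into C glues patterns; closure does the rest.
stage A: inputs (a4, a3), connectivity {out.1, a3.1, a3.2, a4.1, a4.2} {out.2}, out.j its boundary
stage B: inputs (a5, a2), connectivity {out.1} {out.2} {a2.1, a2.2} {a5.1} {a5.2}, out.j its boundary
stage C: inputs (a4, a3, a5, a2, a1), connectivity {out.1} {out.2, a3.1, a3.2, a4.1, a4.2} {a1.1} {a1.2} {a2.1, a2.2} {a5.1} {a5.2}, out.j its boundary


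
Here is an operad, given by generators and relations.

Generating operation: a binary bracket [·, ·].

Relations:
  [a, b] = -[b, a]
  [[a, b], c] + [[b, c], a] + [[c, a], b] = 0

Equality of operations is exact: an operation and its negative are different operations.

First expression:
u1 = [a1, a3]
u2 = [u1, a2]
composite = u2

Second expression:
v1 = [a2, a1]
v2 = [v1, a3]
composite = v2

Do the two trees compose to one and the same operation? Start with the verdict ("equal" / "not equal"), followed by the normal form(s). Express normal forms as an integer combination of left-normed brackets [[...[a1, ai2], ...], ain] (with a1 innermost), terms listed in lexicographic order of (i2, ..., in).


not equal; first: [[a1, a3], a2]; second: -[[a1, a2], a3]


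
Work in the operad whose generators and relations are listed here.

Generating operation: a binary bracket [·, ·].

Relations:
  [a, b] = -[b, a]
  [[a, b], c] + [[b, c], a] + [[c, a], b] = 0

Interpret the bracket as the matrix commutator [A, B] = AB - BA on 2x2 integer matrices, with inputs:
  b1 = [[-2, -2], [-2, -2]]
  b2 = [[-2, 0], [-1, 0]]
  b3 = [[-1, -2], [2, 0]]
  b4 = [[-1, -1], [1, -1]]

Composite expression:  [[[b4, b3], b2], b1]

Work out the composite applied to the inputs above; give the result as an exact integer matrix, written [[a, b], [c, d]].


[[8, -4], [4, -8]]


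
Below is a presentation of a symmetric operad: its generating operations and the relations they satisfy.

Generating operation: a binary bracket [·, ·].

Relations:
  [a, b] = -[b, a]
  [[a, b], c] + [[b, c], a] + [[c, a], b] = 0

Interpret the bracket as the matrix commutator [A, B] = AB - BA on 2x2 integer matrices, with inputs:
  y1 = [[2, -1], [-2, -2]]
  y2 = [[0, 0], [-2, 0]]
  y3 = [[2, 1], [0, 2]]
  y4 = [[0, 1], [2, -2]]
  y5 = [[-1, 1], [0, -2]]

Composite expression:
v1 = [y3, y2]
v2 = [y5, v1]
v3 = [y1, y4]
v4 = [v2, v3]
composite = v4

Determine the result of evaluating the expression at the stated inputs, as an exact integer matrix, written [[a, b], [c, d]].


[[-48, 0], [0, 48]]

[y3, y2] = [[-2, 0], [0, 2]]
[y5, [y3, y2]] = [[0, 4], [0, 0]]
[y1, y4] = [[0, 6], [-12, 0]]
[[y5, [y3, y2]], [y1, y4]] = [[-48, 0], [0, 48]]


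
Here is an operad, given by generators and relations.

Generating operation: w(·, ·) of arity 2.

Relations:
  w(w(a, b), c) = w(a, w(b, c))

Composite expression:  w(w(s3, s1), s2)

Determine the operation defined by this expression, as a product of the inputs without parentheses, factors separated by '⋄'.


All parenthesizations of w agree; list the s-inputs left to right.
w(s3, s1) unparenthesizes to s3 ⋄ s1
w(w(s3, s1), s2) unparenthesizes to s3 ⋄ s1 ⋄ s2

s3 ⋄ s1 ⋄ s2


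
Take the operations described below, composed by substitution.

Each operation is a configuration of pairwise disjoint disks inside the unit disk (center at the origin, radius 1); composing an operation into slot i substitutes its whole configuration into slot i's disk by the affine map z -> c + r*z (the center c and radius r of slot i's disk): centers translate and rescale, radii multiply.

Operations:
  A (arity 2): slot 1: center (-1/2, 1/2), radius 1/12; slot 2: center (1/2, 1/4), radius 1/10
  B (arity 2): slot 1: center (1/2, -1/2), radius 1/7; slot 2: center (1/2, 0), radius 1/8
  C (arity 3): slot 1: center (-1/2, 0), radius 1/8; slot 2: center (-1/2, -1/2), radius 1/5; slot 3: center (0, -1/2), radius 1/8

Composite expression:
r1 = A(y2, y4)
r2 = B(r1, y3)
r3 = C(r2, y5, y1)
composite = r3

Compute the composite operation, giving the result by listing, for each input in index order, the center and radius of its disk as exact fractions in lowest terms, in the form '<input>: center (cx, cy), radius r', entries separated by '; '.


y1: center (0, -1/2), radius 1/8; y2: center (-25/56, -3/56), radius 1/672; y3: center (-7/16, 0), radius 1/64; y4: center (-3/7, -13/224), radius 1/560; y5: center (-1/2, -1/2), radius 1/5

Below C, radii multiply path by path; the y-disk centers shift.
input y2: composing its 3 substitution steps yields center (-25/56, -3/56), radius 1/672
input y4: composing its 3 substitution steps yields center (-3/7, -13/224), radius 1/560
input y3: composing its 2 substitution steps yields center (-7/16, 0), radius 1/64
input y5: composing its 1 substitution step yields center (-1/2, -1/2), radius 1/5
input y1: composing its 1 substitution step yields center (0, -1/2), radius 1/8


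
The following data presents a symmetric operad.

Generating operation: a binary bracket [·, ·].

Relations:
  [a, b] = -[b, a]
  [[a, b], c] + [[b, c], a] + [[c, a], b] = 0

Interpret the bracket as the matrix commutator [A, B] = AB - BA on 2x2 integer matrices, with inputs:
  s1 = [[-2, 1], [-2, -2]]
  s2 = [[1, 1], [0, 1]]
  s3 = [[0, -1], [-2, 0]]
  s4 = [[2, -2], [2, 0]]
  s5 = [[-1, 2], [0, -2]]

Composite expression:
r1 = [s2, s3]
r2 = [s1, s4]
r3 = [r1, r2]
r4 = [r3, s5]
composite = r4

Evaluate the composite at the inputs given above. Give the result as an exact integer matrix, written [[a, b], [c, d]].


[[32, -8], [-16, -32]]

[s2, s3] = [[-2, 0], [0, 2]]
[s1, s4] = [[-2, -2], [-4, 2]]
[[s2, s3], [s1, s4]] = [[0, 8], [-16, 0]]
[[[s2, s3], [s1, s4]], s5] = [[32, -8], [-16, -32]]


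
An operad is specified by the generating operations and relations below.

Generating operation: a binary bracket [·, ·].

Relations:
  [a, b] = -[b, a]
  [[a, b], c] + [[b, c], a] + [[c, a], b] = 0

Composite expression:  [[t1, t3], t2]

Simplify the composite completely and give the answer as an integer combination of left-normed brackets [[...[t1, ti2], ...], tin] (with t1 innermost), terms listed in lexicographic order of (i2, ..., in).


[[t1, t3], t2]

Left-normed coefficients sit on the t1-initial expansion words.
Composite bracket: [[t1, t3], t2]
Under [a, b] = ab - ba we get 4 signed associative words (2^2 = 4).
The t1-initial words carry the normal form:
  t1t3t2 (sign +1) contributes +[[t1, t3], t2]


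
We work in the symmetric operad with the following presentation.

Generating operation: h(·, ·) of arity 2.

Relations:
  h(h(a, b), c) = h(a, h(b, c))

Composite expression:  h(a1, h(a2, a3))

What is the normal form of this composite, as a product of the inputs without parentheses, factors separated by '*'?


Associativity of h dissolves the nesting; only the a-input order survives.
h(a2, a3) spells out as a2 * a3
h(a1, h(a2, a3)) spells out as a1 * a2 * a3

a1 * a2 * a3


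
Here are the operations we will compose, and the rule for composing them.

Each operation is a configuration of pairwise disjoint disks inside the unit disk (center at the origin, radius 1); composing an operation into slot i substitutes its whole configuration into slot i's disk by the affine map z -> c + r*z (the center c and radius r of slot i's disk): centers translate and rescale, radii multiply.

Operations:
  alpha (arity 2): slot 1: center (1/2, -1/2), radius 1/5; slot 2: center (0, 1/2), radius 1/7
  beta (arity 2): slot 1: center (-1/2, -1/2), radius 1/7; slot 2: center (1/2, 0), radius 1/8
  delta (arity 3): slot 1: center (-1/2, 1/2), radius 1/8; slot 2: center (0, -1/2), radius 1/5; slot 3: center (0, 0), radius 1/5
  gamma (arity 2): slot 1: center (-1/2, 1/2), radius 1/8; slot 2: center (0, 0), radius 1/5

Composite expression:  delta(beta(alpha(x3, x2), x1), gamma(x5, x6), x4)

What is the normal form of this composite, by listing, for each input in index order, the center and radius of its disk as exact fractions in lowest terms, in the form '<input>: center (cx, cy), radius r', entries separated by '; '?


x1: center (-7/16, 1/2), radius 1/64; x2: center (-9/16, 25/56), radius 1/392; x3: center (-31/56, 3/7), radius 1/280; x4: center (0, 0), radius 1/5; x5: center (-1/10, -2/5), radius 1/40; x6: center (0, -1/2), radius 1/25

Below delta, radii multiply path by path; the x-disk centers shift.
x3 passes through 3 substitutions, ending at center (-31/56, 3/7), radius 1/280
x2 passes through 3 substitutions, ending at center (-9/16, 25/56), radius 1/392
x1 passes through 2 substitutions, ending at center (-7/16, 1/2), radius 1/64
x5 passes through 2 substitutions, ending at center (-1/10, -2/5), radius 1/40
x6 passes through 2 substitutions, ending at center (0, -1/2), radius 1/25
x4 passes through 1 substitution, ending at center (0, 0), radius 1/5
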